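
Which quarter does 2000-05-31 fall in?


Month: May (month 5)
Q1: Jan-Mar, Q2: Apr-Jun, Q3: Jul-Sep, Q4: Oct-Dec

Q2


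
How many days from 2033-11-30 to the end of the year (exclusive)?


Day of year: 334 of 365
Remaining = 365 - 334

31 days


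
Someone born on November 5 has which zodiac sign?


Date: November 5
Conventional tropical zodiac dates: Scorpio from October 23 onward; Sagittarius starts November 22
November 5 falls within the Scorpio range

Scorpio


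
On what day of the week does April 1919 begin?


Target: April 1, 1919
Anchor: Jan 1, 1919. With p = 1919 - 1 = 1918: (p + p//4 - p//100 + p//400) mod 7 = (1918 + 479 - 19 + 4) mod 7 = 2382 mod 7 = 2 -> Wednesday (Mon=0 ... Sun=6)
Days before April (Jan-Mar): 90 days
Weekday index = (2 + 90) mod 7 = 1

Tuesday


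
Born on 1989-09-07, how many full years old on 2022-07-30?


Birth: 1989-09-07
Reference: 2022-07-30
Year difference: 2022 - 1989 = 33
Birthday not yet reached in 2022, subtract 1

32 years old


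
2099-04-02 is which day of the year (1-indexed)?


Date: April 2, 2099
Days in months 1 through 3: 90
Plus 2 days in April

Day of year: 92


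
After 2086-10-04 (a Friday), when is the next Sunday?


Current: Friday
Target: Sunday
Days ahead: 2

Next Sunday: 2086-10-06


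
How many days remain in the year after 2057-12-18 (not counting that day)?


Day of year: 352 of 365
Remaining = 365 - 352

13 days


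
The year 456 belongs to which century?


Century = (year - 1) // 100 + 1
= (456 - 1) // 100 + 1
= 455 // 100 + 1
= 4 + 1

5th century


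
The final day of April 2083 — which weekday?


April 2083 has 30 days
Anchor: Jan 1, 2083. With p = 2083 - 1 = 2082: (p + p//4 - p//100 + p//400) mod 7 = (2082 + 520 - 20 + 5) mod 7 = 2587 mod 7 = 4 -> Friday (Mon=0 ... Sun=6)
Days before April (Jan-Mar): 90; April 1 index = (4 + 90) mod 7 = 3 -> Thursday
Last day offset: 30 - 1 = 29 days
Weekday index = (3 + 29) mod 7 = 4

Friday, April 30


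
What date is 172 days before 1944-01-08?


Start: 1944-01-08, subtract 172 days
Back 8 days from January 8 reaches December 31, 1943 -> 164 left
December 1943 has 31 days -> back to November 30, 1943 -> 133 left
November 1943 has 30 days -> back to October 31, 1943 -> 103 left
October 1943 has 31 days -> back to September 30, 1943 -> 72 left
September 1943 has 30 days -> back to August 31, 1943 -> 42 left
August 1943 has 31 days -> back to July 31, 1943 -> 11 left
July 1943: 31 - 11 = 20 -> lands on July 20

Result: 1943-07-20


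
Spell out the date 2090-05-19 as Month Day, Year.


ISO 2090-05-19 parses as year=2090, month=05, day=19
Month 5 -> May

May 19, 2090


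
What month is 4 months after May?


May is month 5
5 + 4 = 9

September


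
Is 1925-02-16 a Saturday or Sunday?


Anchor: Jan 1, 1925. With p = 1925 - 1 = 1924: (p + p//4 - p//100 + p//400) mod 7 = (1924 + 481 - 19 + 4) mod 7 = 2390 mod 7 = 3 -> Thursday (Mon=0 ... Sun=6)
Day of year: 47; offset = 46
Weekday index = (3 + 46) mod 7 = 0 -> Monday
Weekend days: Saturday, Sunday

No


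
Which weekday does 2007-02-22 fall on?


Date: February 22, 2007
Anchor: Jan 1, 2007. With p = 2007 - 1 = 2006: (p + p//4 - p//100 + p//400) mod 7 = (2006 + 501 - 20 + 5) mod 7 = 2492 mod 7 = 0 -> Monday (Mon=0 ... Sun=6)
Days before February (Jan): 31; offset = 31 + 22 - 1 = 52
Weekday index = (0 + 52) mod 7 = 3

Day of the week: Thursday


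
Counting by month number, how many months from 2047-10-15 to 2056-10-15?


From October 2047 to October 2056
9 years * 12 = 108 months = 108

108 months


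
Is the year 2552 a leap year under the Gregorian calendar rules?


Gregorian leap year rule: divisible by 4, but not by 100, unless also by 400.
2552 is divisible by 4 but not 100 -> leap year

Yes


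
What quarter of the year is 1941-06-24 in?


Month: June (month 6)
Q1: Jan-Mar, Q2: Apr-Jun, Q3: Jul-Sep, Q4: Oct-Dec

Q2


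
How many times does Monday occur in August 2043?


August 2043 has 31 days
Anchor: Jan 1, 2043. With p = 2043 - 1 = 2042: (p + p//4 - p//100 + p//400) mod 7 = (2042 + 510 - 20 + 5) mod 7 = 2537 mod 7 = 3 -> Thursday (Mon=0 ... Sun=6)
Days before August (Jan-Jul): 212; August 1 index = (3 + 212) mod 7 = 5 -> Saturday
First Monday is August 3
Mondays: 3, 10, 17, 24, 31

5 Mondays


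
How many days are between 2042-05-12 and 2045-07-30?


From 2042-05-12 to 2045-07-30
2042-05-12: days before May = 31 + 28 + 31 + 30 = 120 (2042 is not a leap year); day of year = 120 + 12 = 132
2045-07-30: days before July = 31 + 28 + 31 + 30 + 31 + 30 = 181 (2045 is not a leap year); day of year = 181 + 30 = 211
Rest of 2042: 365 - 132 = 233
Full years 2043 (365), 2044 (366): 731
Total = 233 + 731 + 211 = 1175

1175 days


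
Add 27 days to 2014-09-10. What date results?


Start: 2014-09-10, add 27 days
September 2014 has 30 days: 30 - 10 = 20 days to September 30 -> 7 left
October 2014: 7 <= 31 -> lands on October 7

Result: 2014-10-07


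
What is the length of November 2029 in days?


November 2029

30 days


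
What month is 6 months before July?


July is month 7
7 - 6 = 1

January


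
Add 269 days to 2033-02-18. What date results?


Start: 2033-02-18, add 269 days
February 2033 has 28 days: 28 - 18 = 10 days to February 28 -> 259 left
March 2033 has 31 days -> 228 left
April 2033 has 30 days -> 198 left
May 2033 has 31 days -> 167 left
June 2033 has 30 days -> 137 left
July 2033 has 31 days -> 106 left
August 2033 has 31 days -> 75 left
September 2033 has 30 days -> 45 left
October 2033 has 31 days -> 14 left
November 2033: 14 <= 30 -> lands on November 14

Result: 2033-11-14


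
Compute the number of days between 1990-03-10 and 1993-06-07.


From 1990-03-10 to 1993-06-07
1990-03-10: days before March = 31 + 28 = 59 (1990 is not a leap year); day of year = 59 + 10 = 69
1993-06-07: days before June = 31 + 28 + 31 + 30 + 31 = 151 (1993 is not a leap year); day of year = 151 + 7 = 158
Rest of 1990: 365 - 69 = 296
Full years 1991 (365), 1992 (366): 731
Total = 296 + 731 + 158 = 1185

1185 days


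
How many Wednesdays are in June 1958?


June 1958 has 30 days
Anchor: Jan 1, 1958. With p = 1958 - 1 = 1957: (p + p//4 - p//100 + p//400) mod 7 = (1957 + 489 - 19 + 4) mod 7 = 2431 mod 7 = 2 -> Wednesday (Mon=0 ... Sun=6)
Days before June (Jan-May): 151; June 1 index = (2 + 151) mod 7 = 6 -> Sunday
First Wednesday is June 4
Wednesdays: 4, 11, 18, 25

4 Wednesdays


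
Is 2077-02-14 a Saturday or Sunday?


Anchor: Jan 1, 2077. With p = 2077 - 1 = 2076: (p + p//4 - p//100 + p//400) mod 7 = (2076 + 519 - 20 + 5) mod 7 = 2580 mod 7 = 4 -> Friday (Mon=0 ... Sun=6)
Day of year: 45; offset = 44
Weekday index = (4 + 44) mod 7 = 6 -> Sunday
Weekend days: Saturday, Sunday

Yes


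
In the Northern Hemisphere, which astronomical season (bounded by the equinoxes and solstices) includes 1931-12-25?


Date: December 25
Astronomical Winter (approx.; exact equinox/solstice day varies by year): December 21 to March 19
December 25 falls within the Winter window

Winter


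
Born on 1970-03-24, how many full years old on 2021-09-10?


Birth: 1970-03-24
Reference: 2021-09-10
Year difference: 2021 - 1970 = 51

51 years old


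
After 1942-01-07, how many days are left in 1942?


Day of year: 7 of 365
Remaining = 365 - 7

358 days


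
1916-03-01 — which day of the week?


Date: March 1, 1916
Anchor: Jan 1, 1916. With p = 1916 - 1 = 1915: (p + p//4 - p//100 + p//400) mod 7 = (1915 + 478 - 19 + 4) mod 7 = 2378 mod 7 = 5 -> Saturday (Mon=0 ... Sun=6)
Days before March (Jan-Feb): 60; offset = 60 + 1 - 1 = 60
Weekday index = (5 + 60) mod 7 = 2

Day of the week: Wednesday


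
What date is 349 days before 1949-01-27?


Start: 1949-01-27, subtract 349 days
Back 27 days from January 27 reaches December 31, 1948 -> 322 left
December 1948 has 31 days -> back to November 30, 1948 -> 291 left
November 1948 has 30 days -> back to October 31, 1948 -> 261 left
October 1948 has 31 days -> back to September 30, 1948 -> 230 left
September 1948 has 30 days -> back to August 31, 1948 -> 200 left
August 1948 has 31 days -> back to July 31, 1948 -> 169 left
July 1948 has 31 days -> back to June 30, 1948 -> 138 left
June 1948 has 30 days -> back to May 31, 1948 -> 108 left
May 1948 has 31 days -> back to April 30, 1948 -> 77 left
April 1948 has 30 days -> back to March 31, 1948 -> 47 left
March 1948 has 31 days -> back to February 29, 1948 -> 16 left
February 1948: 29 - 16 = 13 -> lands on February 13

Result: 1948-02-13


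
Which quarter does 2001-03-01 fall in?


Month: March (month 3)
Q1: Jan-Mar, Q2: Apr-Jun, Q3: Jul-Sep, Q4: Oct-Dec

Q1


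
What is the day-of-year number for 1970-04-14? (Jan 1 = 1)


Date: April 14, 1970
Days in months 1 through 3: 90
Plus 14 days in April

Day of year: 104


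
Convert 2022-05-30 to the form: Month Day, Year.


ISO 2022-05-30 parses as year=2022, month=05, day=30
Month 5 -> May

May 30, 2022


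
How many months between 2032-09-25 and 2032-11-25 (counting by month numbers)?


From September 2032 to November 2032
0 years * 12 = 0 months, plus 2 months = 2

2 months


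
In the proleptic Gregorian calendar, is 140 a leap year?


Gregorian leap year rule: divisible by 4, but not by 100, unless also by 400.
140 is divisible by 4 but not 100 -> leap year

Yes


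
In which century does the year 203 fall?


Century = (year - 1) // 100 + 1
= (203 - 1) // 100 + 1
= 202 // 100 + 1
= 2 + 1

3rd century


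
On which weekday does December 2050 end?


December 2050 has 31 days
Anchor: Jan 1, 2050. With p = 2050 - 1 = 2049: (p + p//4 - p//100 + p//400) mod 7 = (2049 + 512 - 20 + 5) mod 7 = 2546 mod 7 = 5 -> Saturday (Mon=0 ... Sun=6)
Days before December (Jan-Nov): 334; December 1 index = (5 + 334) mod 7 = 3 -> Thursday
Last day offset: 31 - 1 = 30 days
Weekday index = (3 + 30) mod 7 = 5

Saturday, December 31


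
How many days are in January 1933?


January 1933

31 days


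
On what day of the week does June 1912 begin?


Target: June 1, 1912
Anchor: Jan 1, 1912. With p = 1912 - 1 = 1911: (p + p//4 - p//100 + p//400) mod 7 = (1911 + 477 - 19 + 4) mod 7 = 2373 mod 7 = 0 -> Monday (Mon=0 ... Sun=6)
Days before June (Jan-May): 152 days
Weekday index = (0 + 152) mod 7 = 5

Saturday


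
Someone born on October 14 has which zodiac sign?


Date: October 14
Conventional tropical zodiac dates: Libra from September 23 onward; Scorpio starts October 23
October 14 falls within the Libra range

Libra


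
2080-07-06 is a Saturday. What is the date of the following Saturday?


Current: Saturday
Target: Saturday
Days ahead: 7

Next Saturday: 2080-07-13


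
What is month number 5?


Month 5 of 12

May


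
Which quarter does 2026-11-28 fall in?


Month: November (month 11)
Q1: Jan-Mar, Q2: Apr-Jun, Q3: Jul-Sep, Q4: Oct-Dec

Q4


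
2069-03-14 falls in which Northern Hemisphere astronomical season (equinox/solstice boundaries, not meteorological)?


Date: March 14
Astronomical Winter (approx.; exact equinox/solstice day varies by year): December 21 to March 19
March 14 falls within the Winter window

Winter


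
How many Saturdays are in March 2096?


March 2096 has 31 days
Anchor: Jan 1, 2096. With p = 2096 - 1 = 2095: (p + p//4 - p//100 + p//400) mod 7 = (2095 + 523 - 20 + 5) mod 7 = 2603 mod 7 = 6 -> Sunday (Mon=0 ... Sun=6)
Days before March (Jan-Feb): 60; March 1 index = (6 + 60) mod 7 = 3 -> Thursday
First Saturday is March 3
Saturdays: 3, 10, 17, 24, 31

5 Saturdays


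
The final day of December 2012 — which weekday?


December 2012 has 31 days
Anchor: Jan 1, 2012. With p = 2012 - 1 = 2011: (p + p//4 - p//100 + p//400) mod 7 = (2011 + 502 - 20 + 5) mod 7 = 2498 mod 7 = 6 -> Sunday (Mon=0 ... Sun=6)
Days before December (Jan-Nov): 335; December 1 index = (6 + 335) mod 7 = 5 -> Saturday
Last day offset: 31 - 1 = 30 days
Weekday index = (5 + 30) mod 7 = 0

Monday, December 31


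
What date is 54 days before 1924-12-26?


Start: 1924-12-26, subtract 54 days
Back 26 days from December 26 reaches November 30, 1924 -> 28 left
November 1924: 30 - 28 = 2 -> lands on November 2

Result: 1924-11-02


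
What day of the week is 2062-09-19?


Date: September 19, 2062
Anchor: Jan 1, 2062. With p = 2062 - 1 = 2061: (p + p//4 - p//100 + p//400) mod 7 = (2061 + 515 - 20 + 5) mod 7 = 2561 mod 7 = 6 -> Sunday (Mon=0 ... Sun=6)
Days before September (Jan-Aug): 243; offset = 243 + 19 - 1 = 261
Weekday index = (6 + 261) mod 7 = 1

Day of the week: Tuesday


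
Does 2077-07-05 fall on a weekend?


Anchor: Jan 1, 2077. With p = 2077 - 1 = 2076: (p + p//4 - p//100 + p//400) mod 7 = (2076 + 519 - 20 + 5) mod 7 = 2580 mod 7 = 4 -> Friday (Mon=0 ... Sun=6)
Day of year: 186; offset = 185
Weekday index = (4 + 185) mod 7 = 0 -> Monday
Weekend days: Saturday, Sunday

No


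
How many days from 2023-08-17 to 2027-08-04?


From 2023-08-17 to 2027-08-04
2023-08-17: days before August = 31 + 28 + 31 + 30 + 31 + 30 + 31 = 212 (2023 is not a leap year); day of year = 212 + 17 = 229
2027-08-04: days before August = 31 + 28 + 31 + 30 + 31 + 30 + 31 = 212 (2027 is not a leap year); day of year = 212 + 4 = 216
Rest of 2023: 365 - 229 = 136
Full years 2024 (366), 2025 (365), 2026 (365): 1096
Total = 136 + 1096 + 216 = 1448

1448 days


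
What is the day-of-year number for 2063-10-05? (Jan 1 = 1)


Date: October 5, 2063
Days in months 1 through 9: 273
Plus 5 days in October

Day of year: 278


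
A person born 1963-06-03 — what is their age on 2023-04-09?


Birth: 1963-06-03
Reference: 2023-04-09
Year difference: 2023 - 1963 = 60
Birthday not yet reached in 2023, subtract 1

59 years old


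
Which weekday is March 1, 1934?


Target: March 1, 1934
Anchor: Jan 1, 1934. With p = 1934 - 1 = 1933: (p + p//4 - p//100 + p//400) mod 7 = (1933 + 483 - 19 + 4) mod 7 = 2401 mod 7 = 0 -> Monday (Mon=0 ... Sun=6)
Days before March (Jan-Feb): 59 days
Weekday index = (0 + 59) mod 7 = 3

Thursday


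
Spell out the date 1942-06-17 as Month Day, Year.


ISO 1942-06-17 parses as year=1942, month=06, day=17
Month 6 -> June

June 17, 1942


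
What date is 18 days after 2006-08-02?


Start: 2006-08-02, add 18 days
August 2006 has 31 days; 2 + 18 = 20 stays within August

Result: 2006-08-20


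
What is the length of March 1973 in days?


March 1973

31 days


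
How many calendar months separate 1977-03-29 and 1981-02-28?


From March 1977 to February 1981
4 years * 12 = 48 months, minus 1 month = 47

47 months


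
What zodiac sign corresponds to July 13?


Date: July 13
Conventional tropical zodiac dates: Cancer from June 21 onward; Leo starts July 23
July 13 falls within the Cancer range

Cancer


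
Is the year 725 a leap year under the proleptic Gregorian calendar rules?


Gregorian leap year rule: divisible by 4, but not by 100, unless also by 400.
725 is not divisible by 4 -> not a leap year

No


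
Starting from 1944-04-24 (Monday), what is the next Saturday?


Current: Monday
Target: Saturday
Days ahead: 5

Next Saturday: 1944-04-29


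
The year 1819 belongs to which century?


Century = (year - 1) // 100 + 1
= (1819 - 1) // 100 + 1
= 1818 // 100 + 1
= 18 + 1

19th century


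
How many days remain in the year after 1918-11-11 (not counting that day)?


Day of year: 315 of 365
Remaining = 365 - 315

50 days


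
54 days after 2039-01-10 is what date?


Start: 2039-01-10, add 54 days
January 2039 has 31 days: 31 - 10 = 21 days to January 31 -> 33 left
February 2039 has 28 days -> 5 left
March 2039: 5 <= 31 -> lands on March 5

Result: 2039-03-05


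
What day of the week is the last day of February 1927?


February 1927 has 28 days
Anchor: Jan 1, 1927. With p = 1927 - 1 = 1926: (p + p//4 - p//100 + p//400) mod 7 = (1926 + 481 - 19 + 4) mod 7 = 2392 mod 7 = 5 -> Saturday (Mon=0 ... Sun=6)
Days before February (Jan): 31; February 1 index = (5 + 31) mod 7 = 1 -> Tuesday
Last day offset: 28 - 1 = 27 days
Weekday index = (1 + 27) mod 7 = 0

Monday, February 28


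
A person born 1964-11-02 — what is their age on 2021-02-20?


Birth: 1964-11-02
Reference: 2021-02-20
Year difference: 2021 - 1964 = 57
Birthday not yet reached in 2021, subtract 1

56 years old


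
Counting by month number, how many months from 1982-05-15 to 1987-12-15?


From May 1982 to December 1987
5 years * 12 = 60 months, plus 7 months = 67

67 months


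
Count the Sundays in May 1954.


May 1954 has 31 days
Anchor: Jan 1, 1954. With p = 1954 - 1 = 1953: (p + p//4 - p//100 + p//400) mod 7 = (1953 + 488 - 19 + 4) mod 7 = 2426 mod 7 = 4 -> Friday (Mon=0 ... Sun=6)
Days before May (Jan-Apr): 120; May 1 index = (4 + 120) mod 7 = 5 -> Saturday
First Sunday is May 2
Sundays: 2, 9, 16, 23, 30

5 Sundays


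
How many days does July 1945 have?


July 1945

31 days


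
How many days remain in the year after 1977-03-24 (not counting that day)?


Day of year: 83 of 365
Remaining = 365 - 83

282 days


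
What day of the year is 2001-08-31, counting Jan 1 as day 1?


Date: August 31, 2001
Days in months 1 through 7: 212
Plus 31 days in August

Day of year: 243


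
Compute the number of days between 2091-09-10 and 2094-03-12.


From 2091-09-10 to 2094-03-12
2091-09-10: days before September = 31 + 28 + 31 + 30 + 31 + 30 + 31 + 31 = 243 (2091 is not a leap year); day of year = 243 + 10 = 253
2094-03-12: days before March = 31 + 28 = 59 (2094 is not a leap year); day of year = 59 + 12 = 71
Rest of 2091: 365 - 253 = 112
Full years 2092 (366), 2093 (365): 731
Total = 112 + 731 + 71 = 914

914 days


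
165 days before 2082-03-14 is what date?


Start: 2082-03-14, subtract 165 days
Back 14 days from March 14 reaches February 28, 2082 -> 151 left
February 2082 has 28 days -> back to January 31, 2082 -> 123 left
January 2082 has 31 days -> back to December 31, 2081 -> 92 left
December 2081 has 31 days -> back to November 30, 2081 -> 61 left
November 2081 has 30 days -> back to October 31, 2081 -> 31 left
October 2081 has 31 days -> back to September 30, 2081 -> 0 left
September 2081: 30 - 0 = 30 -> lands on September 30

Result: 2081-09-30


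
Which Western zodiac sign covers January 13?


Date: January 13
Conventional tropical zodiac dates: Capricorn from December 22 onward; Aquarius starts January 20
January 13 falls within the Capricorn range

Capricorn


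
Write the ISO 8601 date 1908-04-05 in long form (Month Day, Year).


ISO 1908-04-05 parses as year=1908, month=04, day=05
Month 4 -> April

April 5, 1908


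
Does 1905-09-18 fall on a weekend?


Anchor: Jan 1, 1905. With p = 1905 - 1 = 1904: (p + p//4 - p//100 + p//400) mod 7 = (1904 + 476 - 19 + 4) mod 7 = 2365 mod 7 = 6 -> Sunday (Mon=0 ... Sun=6)
Day of year: 261; offset = 260
Weekday index = (6 + 260) mod 7 = 0 -> Monday
Weekend days: Saturday, Sunday

No


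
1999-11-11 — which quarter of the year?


Month: November (month 11)
Q1: Jan-Mar, Q2: Apr-Jun, Q3: Jul-Sep, Q4: Oct-Dec

Q4


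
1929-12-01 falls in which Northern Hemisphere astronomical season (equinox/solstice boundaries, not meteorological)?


Date: December 1
Astronomical Autumn (approx.; exact equinox/solstice day varies by year): September 22 to December 20
December 1 falls within the Autumn window

Autumn


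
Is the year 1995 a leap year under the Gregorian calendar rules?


Gregorian leap year rule: divisible by 4, but not by 100, unless also by 400.
1995 is not divisible by 4 -> not a leap year

No


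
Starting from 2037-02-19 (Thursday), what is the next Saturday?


Current: Thursday
Target: Saturday
Days ahead: 2

Next Saturday: 2037-02-21


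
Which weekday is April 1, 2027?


Target: April 1, 2027
Anchor: Jan 1, 2027. With p = 2027 - 1 = 2026: (p + p//4 - p//100 + p//400) mod 7 = (2026 + 506 - 20 + 5) mod 7 = 2517 mod 7 = 4 -> Friday (Mon=0 ... Sun=6)
Days before April (Jan-Mar): 90 days
Weekday index = (4 + 90) mod 7 = 3

Thursday


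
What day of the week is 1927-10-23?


Date: October 23, 1927
Anchor: Jan 1, 1927. With p = 1927 - 1 = 1926: (p + p//4 - p//100 + p//400) mod 7 = (1926 + 481 - 19 + 4) mod 7 = 2392 mod 7 = 5 -> Saturday (Mon=0 ... Sun=6)
Days before October (Jan-Sep): 273; offset = 273 + 23 - 1 = 295
Weekday index = (5 + 295) mod 7 = 6

Day of the week: Sunday


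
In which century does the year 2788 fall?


Century = (year - 1) // 100 + 1
= (2788 - 1) // 100 + 1
= 2787 // 100 + 1
= 27 + 1

28th century


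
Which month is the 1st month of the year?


Month 1 of 12

January


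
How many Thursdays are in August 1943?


August 1943 has 31 days
Anchor: Jan 1, 1943. With p = 1943 - 1 = 1942: (p + p//4 - p//100 + p//400) mod 7 = (1942 + 485 - 19 + 4) mod 7 = 2412 mod 7 = 4 -> Friday (Mon=0 ... Sun=6)
Days before August (Jan-Jul): 212; August 1 index = (4 + 212) mod 7 = 6 -> Sunday
First Thursday is August 5
Thursdays: 5, 12, 19, 26

4 Thursdays


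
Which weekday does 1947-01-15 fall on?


Date: January 15, 1947
Anchor: Jan 1, 1947. With p = 1947 - 1 = 1946: (p + p//4 - p//100 + p//400) mod 7 = (1946 + 486 - 19 + 4) mod 7 = 2417 mod 7 = 2 -> Wednesday (Mon=0 ... Sun=6)
Days into year = 15 - 1 = 14
Weekday index = (2 + 14) mod 7 = 2

Day of the week: Wednesday


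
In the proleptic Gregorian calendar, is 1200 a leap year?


Gregorian leap year rule: divisible by 4, but not by 100, unless also by 400.
1200 is divisible by 400 -> leap year

Yes


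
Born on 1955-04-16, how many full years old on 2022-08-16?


Birth: 1955-04-16
Reference: 2022-08-16
Year difference: 2022 - 1955 = 67

67 years old


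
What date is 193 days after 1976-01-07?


Start: 1976-01-07, add 193 days
January 1976 has 31 days: 31 - 7 = 24 days to January 31 -> 169 left
February 1976 has 29 days -> 140 left
March 1976 has 31 days -> 109 left
April 1976 has 30 days -> 79 left
May 1976 has 31 days -> 48 left
June 1976 has 30 days -> 18 left
July 1976: 18 <= 31 -> lands on July 18

Result: 1976-07-18


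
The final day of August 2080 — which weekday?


August 2080 has 31 days
Anchor: Jan 1, 2080. With p = 2080 - 1 = 2079: (p + p//4 - p//100 + p//400) mod 7 = (2079 + 519 - 20 + 5) mod 7 = 2583 mod 7 = 0 -> Monday (Mon=0 ... Sun=6)
Days before August (Jan-Jul): 213; August 1 index = (0 + 213) mod 7 = 3 -> Thursday
Last day offset: 31 - 1 = 30 days
Weekday index = (3 + 30) mod 7 = 5

Saturday, August 31


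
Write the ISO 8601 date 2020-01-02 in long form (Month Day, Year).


ISO 2020-01-02 parses as year=2020, month=01, day=02
Month 1 -> January

January 2, 2020


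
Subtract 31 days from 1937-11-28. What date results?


Start: 1937-11-28, subtract 31 days
Back 28 days from November 28 reaches October 31, 1937 -> 3 left
October 1937: 31 - 3 = 28 -> lands on October 28

Result: 1937-10-28


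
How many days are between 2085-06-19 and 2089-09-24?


From 2085-06-19 to 2089-09-24
2085-06-19: days before June = 31 + 28 + 31 + 30 + 31 = 151 (2085 is not a leap year); day of year = 151 + 19 = 170
2089-09-24: days before September = 31 + 28 + 31 + 30 + 31 + 30 + 31 + 31 = 243 (2089 is not a leap year); day of year = 243 + 24 = 267
Rest of 2085: 365 - 170 = 195
Full years 2086 (365), 2087 (365), 2088 (366): 1096
Total = 195 + 1096 + 267 = 1558

1558 days


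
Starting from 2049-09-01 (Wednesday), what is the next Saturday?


Current: Wednesday
Target: Saturday
Days ahead: 3

Next Saturday: 2049-09-04


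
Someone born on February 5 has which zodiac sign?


Date: February 5
Conventional tropical zodiac dates: Aquarius from January 20 onward; Pisces starts February 19
February 5 falls within the Aquarius range

Aquarius


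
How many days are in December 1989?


December 1989

31 days


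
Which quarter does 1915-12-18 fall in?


Month: December (month 12)
Q1: Jan-Mar, Q2: Apr-Jun, Q3: Jul-Sep, Q4: Oct-Dec

Q4


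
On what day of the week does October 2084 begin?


Target: October 1, 2084
Anchor: Jan 1, 2084. With p = 2084 - 1 = 2083: (p + p//4 - p//100 + p//400) mod 7 = (2083 + 520 - 20 + 5) mod 7 = 2588 mod 7 = 5 -> Saturday (Mon=0 ... Sun=6)
Days before October (Jan-Sep): 274 days
Weekday index = (5 + 274) mod 7 = 6

Sunday


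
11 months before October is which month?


October is month 10
10 - 11 = -1; wrap: -1 + 12 = 11

November


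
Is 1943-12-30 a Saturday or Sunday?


Anchor: Jan 1, 1943. With p = 1943 - 1 = 1942: (p + p//4 - p//100 + p//400) mod 7 = (1942 + 485 - 19 + 4) mod 7 = 2412 mod 7 = 4 -> Friday (Mon=0 ... Sun=6)
Day of year: 364; offset = 363
Weekday index = (4 + 363) mod 7 = 3 -> Thursday
Weekend days: Saturday, Sunday

No


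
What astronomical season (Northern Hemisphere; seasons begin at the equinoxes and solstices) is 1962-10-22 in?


Date: October 22
Astronomical Autumn (approx.; exact equinox/solstice day varies by year): September 22 to December 20
October 22 falls within the Autumn window

Autumn


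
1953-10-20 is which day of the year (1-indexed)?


Date: October 20, 1953
Days in months 1 through 9: 273
Plus 20 days in October

Day of year: 293


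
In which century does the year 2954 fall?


Century = (year - 1) // 100 + 1
= (2954 - 1) // 100 + 1
= 2953 // 100 + 1
= 29 + 1

30th century


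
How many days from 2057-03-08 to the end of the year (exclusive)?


Day of year: 67 of 365
Remaining = 365 - 67

298 days


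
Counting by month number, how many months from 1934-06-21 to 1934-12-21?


From June 1934 to December 1934
0 years * 12 = 0 months, plus 6 months = 6

6 months


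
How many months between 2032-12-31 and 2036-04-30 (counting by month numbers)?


From December 2032 to April 2036
4 years * 12 = 48 months, minus 8 months = 40

40 months


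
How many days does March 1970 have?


March 1970

31 days


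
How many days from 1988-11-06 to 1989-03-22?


From 1988-11-06 to 1989-03-22
1988-11-06: days before November = 31 + 29 + 31 + 30 + 31 + 30 + 31 + 31 + 30 + 31 = 305 (1988 is a leap year); day of year = 305 + 6 = 311
1989-03-22: days before March = 31 + 28 = 59 (1989 is not a leap year); day of year = 59 + 22 = 81
Rest of 1988: 366 - 311 = 55
Total = 55 + 81 = 136

136 days


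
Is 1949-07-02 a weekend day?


Anchor: Jan 1, 1949. With p = 1949 - 1 = 1948: (p + p//4 - p//100 + p//400) mod 7 = (1948 + 487 - 19 + 4) mod 7 = 2420 mod 7 = 5 -> Saturday (Mon=0 ... Sun=6)
Day of year: 183; offset = 182
Weekday index = (5 + 182) mod 7 = 5 -> Saturday
Weekend days: Saturday, Sunday

Yes


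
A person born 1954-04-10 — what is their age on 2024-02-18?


Birth: 1954-04-10
Reference: 2024-02-18
Year difference: 2024 - 1954 = 70
Birthday not yet reached in 2024, subtract 1

69 years old


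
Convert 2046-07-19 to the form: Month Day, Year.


ISO 2046-07-19 parses as year=2046, month=07, day=19
Month 7 -> July

July 19, 2046


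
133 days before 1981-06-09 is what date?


Start: 1981-06-09, subtract 133 days
Back 9 days from June 9 reaches May 31, 1981 -> 124 left
May 1981 has 31 days -> back to April 30, 1981 -> 93 left
April 1981 has 30 days -> back to March 31, 1981 -> 63 left
March 1981 has 31 days -> back to February 28, 1981 -> 32 left
February 1981 has 28 days -> back to January 31, 1981 -> 4 left
January 1981: 31 - 4 = 27 -> lands on January 27

Result: 1981-01-27


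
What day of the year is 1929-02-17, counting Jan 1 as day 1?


Date: February 17, 1929
Days in months 1 through 1: 31
Plus 17 days in February

Day of year: 48


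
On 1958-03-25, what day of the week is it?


Date: March 25, 1958
Anchor: Jan 1, 1958. With p = 1958 - 1 = 1957: (p + p//4 - p//100 + p//400) mod 7 = (1957 + 489 - 19 + 4) mod 7 = 2431 mod 7 = 2 -> Wednesday (Mon=0 ... Sun=6)
Days before March (Jan-Feb): 59; offset = 59 + 25 - 1 = 83
Weekday index = (2 + 83) mod 7 = 1

Day of the week: Tuesday


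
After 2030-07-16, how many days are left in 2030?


Day of year: 197 of 365
Remaining = 365 - 197

168 days


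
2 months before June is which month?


June is month 6
6 - 2 = 4

April


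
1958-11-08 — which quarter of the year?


Month: November (month 11)
Q1: Jan-Mar, Q2: Apr-Jun, Q3: Jul-Sep, Q4: Oct-Dec

Q4


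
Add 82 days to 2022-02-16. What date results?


Start: 2022-02-16, add 82 days
February 2022 has 28 days: 28 - 16 = 12 days to February 28 -> 70 left
March 2022 has 31 days -> 39 left
April 2022 has 30 days -> 9 left
May 2022: 9 <= 31 -> lands on May 9

Result: 2022-05-09


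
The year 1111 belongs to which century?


Century = (year - 1) // 100 + 1
= (1111 - 1) // 100 + 1
= 1110 // 100 + 1
= 11 + 1

12th century


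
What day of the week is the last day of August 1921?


August 1921 has 31 days
Anchor: Jan 1, 1921. With p = 1921 - 1 = 1920: (p + p//4 - p//100 + p//400) mod 7 = (1920 + 480 - 19 + 4) mod 7 = 2385 mod 7 = 5 -> Saturday (Mon=0 ... Sun=6)
Days before August (Jan-Jul): 212; August 1 index = (5 + 212) mod 7 = 0 -> Monday
Last day offset: 31 - 1 = 30 days
Weekday index = (0 + 30) mod 7 = 2

Wednesday, August 31


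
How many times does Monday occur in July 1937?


July 1937 has 31 days
Anchor: Jan 1, 1937. With p = 1937 - 1 = 1936: (p + p//4 - p//100 + p//400) mod 7 = (1936 + 484 - 19 + 4) mod 7 = 2405 mod 7 = 4 -> Friday (Mon=0 ... Sun=6)
Days before July (Jan-Jun): 181; July 1 index = (4 + 181) mod 7 = 3 -> Thursday
First Monday is July 5
Mondays: 5, 12, 19, 26

4 Mondays


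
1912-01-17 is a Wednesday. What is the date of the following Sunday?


Current: Wednesday
Target: Sunday
Days ahead: 4

Next Sunday: 1912-01-21


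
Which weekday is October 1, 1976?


Target: October 1, 1976
Anchor: Jan 1, 1976. With p = 1976 - 1 = 1975: (p + p//4 - p//100 + p//400) mod 7 = (1975 + 493 - 19 + 4) mod 7 = 2453 mod 7 = 3 -> Thursday (Mon=0 ... Sun=6)
Days before October (Jan-Sep): 274 days
Weekday index = (3 + 274) mod 7 = 4

Friday


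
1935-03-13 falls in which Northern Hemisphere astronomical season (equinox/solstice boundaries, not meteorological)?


Date: March 13
Astronomical Winter (approx.; exact equinox/solstice day varies by year): December 21 to March 19
March 13 falls within the Winter window

Winter


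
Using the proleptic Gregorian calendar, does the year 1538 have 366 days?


Gregorian leap year rule: divisible by 4, but not by 100, unless also by 400.
1538 is not divisible by 4 -> not a leap year

No


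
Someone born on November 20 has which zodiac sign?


Date: November 20
Conventional tropical zodiac dates: Scorpio from October 23 onward; Sagittarius starts November 22
November 20 falls within the Scorpio range

Scorpio


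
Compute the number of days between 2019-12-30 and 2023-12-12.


From 2019-12-30 to 2023-12-12
2019-12-30: days before December = 31 + 28 + 31 + 30 + 31 + 30 + 31 + 31 + 30 + 31 + 30 = 334 (2019 is not a leap year); day of year = 334 + 30 = 364
2023-12-12: days before December = 31 + 28 + 31 + 30 + 31 + 30 + 31 + 31 + 30 + 31 + 30 = 334 (2023 is not a leap year); day of year = 334 + 12 = 346
Rest of 2019: 365 - 364 = 1
Full years 2020 (366), 2021 (365), 2022 (365): 1096
Total = 1 + 1096 + 346 = 1443

1443 days


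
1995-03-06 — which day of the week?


Date: March 6, 1995
Anchor: Jan 1, 1995. With p = 1995 - 1 = 1994: (p + p//4 - p//100 + p//400) mod 7 = (1994 + 498 - 19 + 4) mod 7 = 2477 mod 7 = 6 -> Sunday (Mon=0 ... Sun=6)
Days before March (Jan-Feb): 59; offset = 59 + 6 - 1 = 64
Weekday index = (6 + 64) mod 7 = 0

Day of the week: Monday


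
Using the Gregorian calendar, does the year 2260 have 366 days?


Gregorian leap year rule: divisible by 4, but not by 100, unless also by 400.
2260 is divisible by 4 but not 100 -> leap year

Yes


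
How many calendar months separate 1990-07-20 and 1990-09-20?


From July 1990 to September 1990
0 years * 12 = 0 months, plus 2 months = 2

2 months


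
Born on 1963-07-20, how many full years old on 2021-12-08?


Birth: 1963-07-20
Reference: 2021-12-08
Year difference: 2021 - 1963 = 58

58 years old


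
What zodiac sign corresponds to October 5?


Date: October 5
Conventional tropical zodiac dates: Libra from September 23 onward; Scorpio starts October 23
October 5 falls within the Libra range

Libra


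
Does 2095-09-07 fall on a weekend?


Anchor: Jan 1, 2095. With p = 2095 - 1 = 2094: (p + p//4 - p//100 + p//400) mod 7 = (2094 + 523 - 20 + 5) mod 7 = 2602 mod 7 = 5 -> Saturday (Mon=0 ... Sun=6)
Day of year: 250; offset = 249
Weekday index = (5 + 249) mod 7 = 2 -> Wednesday
Weekend days: Saturday, Sunday

No


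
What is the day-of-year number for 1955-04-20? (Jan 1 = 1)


Date: April 20, 1955
Days in months 1 through 3: 90
Plus 20 days in April

Day of year: 110


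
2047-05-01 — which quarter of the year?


Month: May (month 5)
Q1: Jan-Mar, Q2: Apr-Jun, Q3: Jul-Sep, Q4: Oct-Dec

Q2


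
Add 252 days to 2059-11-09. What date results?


Start: 2059-11-09, add 252 days
November 2059 has 30 days: 30 - 9 = 21 days to November 30 -> 231 left
December 2059 has 31 days -> 200 left
January 2060 has 31 days -> 169 left
February 2060 has 29 days -> 140 left
March 2060 has 31 days -> 109 left
April 2060 has 30 days -> 79 left
May 2060 has 31 days -> 48 left
June 2060 has 30 days -> 18 left
July 2060: 18 <= 31 -> lands on July 18

Result: 2060-07-18


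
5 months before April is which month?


April is month 4
4 - 5 = -1; wrap: -1 + 12 = 11

November


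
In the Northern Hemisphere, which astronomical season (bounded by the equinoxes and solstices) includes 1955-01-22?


Date: January 22
Astronomical Winter (approx.; exact equinox/solstice day varies by year): December 21 to March 19
January 22 falls within the Winter window

Winter


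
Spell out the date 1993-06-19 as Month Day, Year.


ISO 1993-06-19 parses as year=1993, month=06, day=19
Month 6 -> June

June 19, 1993


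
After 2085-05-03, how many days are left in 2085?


Day of year: 123 of 365
Remaining = 365 - 123

242 days


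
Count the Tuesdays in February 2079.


February 2079 has 28 days
Anchor: Jan 1, 2079. With p = 2079 - 1 = 2078: (p + p//4 - p//100 + p//400) mod 7 = (2078 + 519 - 20 + 5) mod 7 = 2582 mod 7 = 6 -> Sunday (Mon=0 ... Sun=6)
Days before February (Jan): 31; February 1 index = (6 + 31) mod 7 = 2 -> Wednesday
First Tuesday is February 7
Tuesdays: 7, 14, 21, 28

4 Tuesdays


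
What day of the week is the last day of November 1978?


November 1978 has 30 days
Anchor: Jan 1, 1978. With p = 1978 - 1 = 1977: (p + p//4 - p//100 + p//400) mod 7 = (1977 + 494 - 19 + 4) mod 7 = 2456 mod 7 = 6 -> Sunday (Mon=0 ... Sun=6)
Days before November (Jan-Oct): 304; November 1 index = (6 + 304) mod 7 = 2 -> Wednesday
Last day offset: 30 - 1 = 29 days
Weekday index = (2 + 29) mod 7 = 3

Thursday, November 30


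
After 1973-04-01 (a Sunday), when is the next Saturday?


Current: Sunday
Target: Saturday
Days ahead: 6

Next Saturday: 1973-04-07


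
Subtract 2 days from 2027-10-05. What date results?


Start: 2027-10-05, subtract 2 days
5 - 2 = 3 stays within October 2027

Result: 2027-10-03


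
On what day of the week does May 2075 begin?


Target: May 1, 2075
Anchor: Jan 1, 2075. With p = 2075 - 1 = 2074: (p + p//4 - p//100 + p//400) mod 7 = (2074 + 518 - 20 + 5) mod 7 = 2577 mod 7 = 1 -> Tuesday (Mon=0 ... Sun=6)
Days before May (Jan-Apr): 120 days
Weekday index = (1 + 120) mod 7 = 2

Wednesday


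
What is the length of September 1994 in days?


September 1994

30 days


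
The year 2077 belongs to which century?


Century = (year - 1) // 100 + 1
= (2077 - 1) // 100 + 1
= 2076 // 100 + 1
= 20 + 1

21st century


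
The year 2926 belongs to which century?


Century = (year - 1) // 100 + 1
= (2926 - 1) // 100 + 1
= 2925 // 100 + 1
= 29 + 1

30th century


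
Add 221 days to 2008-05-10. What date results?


Start: 2008-05-10, add 221 days
May 2008 has 31 days: 31 - 10 = 21 days to May 31 -> 200 left
June 2008 has 30 days -> 170 left
July 2008 has 31 days -> 139 left
August 2008 has 31 days -> 108 left
September 2008 has 30 days -> 78 left
October 2008 has 31 days -> 47 left
November 2008 has 30 days -> 17 left
December 2008: 17 <= 31 -> lands on December 17

Result: 2008-12-17


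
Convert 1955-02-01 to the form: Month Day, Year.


ISO 1955-02-01 parses as year=1955, month=02, day=01
Month 2 -> February

February 1, 1955


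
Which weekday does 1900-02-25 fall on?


Date: February 25, 1900
Anchor: Jan 1, 1900. With p = 1900 - 1 = 1899: (p + p//4 - p//100 + p//400) mod 7 = (1899 + 474 - 18 + 4) mod 7 = 2359 mod 7 = 0 -> Monday (Mon=0 ... Sun=6)
Days before February (Jan): 31; offset = 31 + 25 - 1 = 55
Weekday index = (0 + 55) mod 7 = 6

Day of the week: Sunday


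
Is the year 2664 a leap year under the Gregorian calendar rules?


Gregorian leap year rule: divisible by 4, but not by 100, unless also by 400.
2664 is divisible by 4 but not 100 -> leap year

Yes


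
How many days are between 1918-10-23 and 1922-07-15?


From 1918-10-23 to 1922-07-15
1918-10-23: days before October = 31 + 28 + 31 + 30 + 31 + 30 + 31 + 31 + 30 = 273 (1918 is not a leap year); day of year = 273 + 23 = 296
1922-07-15: days before July = 31 + 28 + 31 + 30 + 31 + 30 = 181 (1922 is not a leap year); day of year = 181 + 15 = 196
Rest of 1918: 365 - 296 = 69
Full years 1919 (365), 1920 (366), 1921 (365): 1096
Total = 69 + 1096 + 196 = 1361

1361 days


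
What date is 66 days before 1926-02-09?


Start: 1926-02-09, subtract 66 days
Back 9 days from February 9 reaches January 31, 1926 -> 57 left
January 1926 has 31 days -> back to December 31, 1925 -> 26 left
December 1925: 31 - 26 = 5 -> lands on December 5

Result: 1925-12-05


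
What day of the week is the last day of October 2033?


October 2033 has 31 days
Anchor: Jan 1, 2033. With p = 2033 - 1 = 2032: (p + p//4 - p//100 + p//400) mod 7 = (2032 + 508 - 20 + 5) mod 7 = 2525 mod 7 = 5 -> Saturday (Mon=0 ... Sun=6)
Days before October (Jan-Sep): 273; October 1 index = (5 + 273) mod 7 = 5 -> Saturday
Last day offset: 31 - 1 = 30 days
Weekday index = (5 + 30) mod 7 = 0

Monday, October 31


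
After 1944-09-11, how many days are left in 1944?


Day of year: 255 of 366
Remaining = 366 - 255

111 days


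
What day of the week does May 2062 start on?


Target: May 1, 2062
Anchor: Jan 1, 2062. With p = 2062 - 1 = 2061: (p + p//4 - p//100 + p//400) mod 7 = (2061 + 515 - 20 + 5) mod 7 = 2561 mod 7 = 6 -> Sunday (Mon=0 ... Sun=6)
Days before May (Jan-Apr): 120 days
Weekday index = (6 + 120) mod 7 = 0

Monday


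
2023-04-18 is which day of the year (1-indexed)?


Date: April 18, 2023
Days in months 1 through 3: 90
Plus 18 days in April

Day of year: 108


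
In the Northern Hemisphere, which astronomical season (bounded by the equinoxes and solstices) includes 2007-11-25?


Date: November 25
Astronomical Autumn (approx.; exact equinox/solstice day varies by year): September 22 to December 20
November 25 falls within the Autumn window

Autumn


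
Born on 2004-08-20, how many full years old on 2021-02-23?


Birth: 2004-08-20
Reference: 2021-02-23
Year difference: 2021 - 2004 = 17
Birthday not yet reached in 2021, subtract 1

16 years old


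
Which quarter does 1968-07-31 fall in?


Month: July (month 7)
Q1: Jan-Mar, Q2: Apr-Jun, Q3: Jul-Sep, Q4: Oct-Dec

Q3


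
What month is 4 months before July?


July is month 7
7 - 4 = 3

March


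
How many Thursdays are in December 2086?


December 2086 has 31 days
Anchor: Jan 1, 2086. With p = 2086 - 1 = 2085: (p + p//4 - p//100 + p//400) mod 7 = (2085 + 521 - 20 + 5) mod 7 = 2591 mod 7 = 1 -> Tuesday (Mon=0 ... Sun=6)
Days before December (Jan-Nov): 334; December 1 index = (1 + 334) mod 7 = 6 -> Sunday
First Thursday is December 5
Thursdays: 5, 12, 19, 26

4 Thursdays
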